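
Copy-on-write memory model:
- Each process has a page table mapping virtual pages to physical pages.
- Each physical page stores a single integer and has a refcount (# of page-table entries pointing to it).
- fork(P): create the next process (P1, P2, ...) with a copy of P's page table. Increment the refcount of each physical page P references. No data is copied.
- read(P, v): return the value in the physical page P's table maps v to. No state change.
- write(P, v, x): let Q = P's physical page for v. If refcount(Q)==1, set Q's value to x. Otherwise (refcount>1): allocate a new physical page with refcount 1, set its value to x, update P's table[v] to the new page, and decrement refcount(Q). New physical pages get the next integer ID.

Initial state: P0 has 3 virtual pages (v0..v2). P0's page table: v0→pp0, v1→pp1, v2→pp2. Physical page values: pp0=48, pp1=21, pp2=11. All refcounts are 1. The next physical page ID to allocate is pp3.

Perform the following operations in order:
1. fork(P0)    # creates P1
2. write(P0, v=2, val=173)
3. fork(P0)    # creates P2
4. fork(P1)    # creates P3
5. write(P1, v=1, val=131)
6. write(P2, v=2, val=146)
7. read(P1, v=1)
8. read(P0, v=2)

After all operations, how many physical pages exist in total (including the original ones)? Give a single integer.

Op 1: fork(P0) -> P1. 3 ppages; refcounts: pp0:2 pp1:2 pp2:2
Op 2: write(P0, v2, 173). refcount(pp2)=2>1 -> COPY to pp3. 4 ppages; refcounts: pp0:2 pp1:2 pp2:1 pp3:1
Op 3: fork(P0) -> P2. 4 ppages; refcounts: pp0:3 pp1:3 pp2:1 pp3:2
Op 4: fork(P1) -> P3. 4 ppages; refcounts: pp0:4 pp1:4 pp2:2 pp3:2
Op 5: write(P1, v1, 131). refcount(pp1)=4>1 -> COPY to pp4. 5 ppages; refcounts: pp0:4 pp1:3 pp2:2 pp3:2 pp4:1
Op 6: write(P2, v2, 146). refcount(pp3)=2>1 -> COPY to pp5. 6 ppages; refcounts: pp0:4 pp1:3 pp2:2 pp3:1 pp4:1 pp5:1
Op 7: read(P1, v1) -> 131. No state change.
Op 8: read(P0, v2) -> 173. No state change.

Answer: 6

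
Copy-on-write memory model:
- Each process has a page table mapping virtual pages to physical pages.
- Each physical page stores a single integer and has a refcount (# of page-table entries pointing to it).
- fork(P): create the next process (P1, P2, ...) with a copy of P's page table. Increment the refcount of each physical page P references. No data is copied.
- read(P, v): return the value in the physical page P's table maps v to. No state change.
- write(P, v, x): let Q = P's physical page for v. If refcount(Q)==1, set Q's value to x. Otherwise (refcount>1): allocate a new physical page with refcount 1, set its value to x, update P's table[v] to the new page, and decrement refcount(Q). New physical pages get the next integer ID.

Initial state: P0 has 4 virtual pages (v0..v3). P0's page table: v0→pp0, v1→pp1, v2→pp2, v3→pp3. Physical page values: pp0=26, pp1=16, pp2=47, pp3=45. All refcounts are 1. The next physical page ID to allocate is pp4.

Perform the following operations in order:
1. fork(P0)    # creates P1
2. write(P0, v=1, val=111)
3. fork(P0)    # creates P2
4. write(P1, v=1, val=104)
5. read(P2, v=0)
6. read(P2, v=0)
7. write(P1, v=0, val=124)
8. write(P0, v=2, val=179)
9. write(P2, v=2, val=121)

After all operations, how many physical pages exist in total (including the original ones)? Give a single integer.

Op 1: fork(P0) -> P1. 4 ppages; refcounts: pp0:2 pp1:2 pp2:2 pp3:2
Op 2: write(P0, v1, 111). refcount(pp1)=2>1 -> COPY to pp4. 5 ppages; refcounts: pp0:2 pp1:1 pp2:2 pp3:2 pp4:1
Op 3: fork(P0) -> P2. 5 ppages; refcounts: pp0:3 pp1:1 pp2:3 pp3:3 pp4:2
Op 4: write(P1, v1, 104). refcount(pp1)=1 -> write in place. 5 ppages; refcounts: pp0:3 pp1:1 pp2:3 pp3:3 pp4:2
Op 5: read(P2, v0) -> 26. No state change.
Op 6: read(P2, v0) -> 26. No state change.
Op 7: write(P1, v0, 124). refcount(pp0)=3>1 -> COPY to pp5. 6 ppages; refcounts: pp0:2 pp1:1 pp2:3 pp3:3 pp4:2 pp5:1
Op 8: write(P0, v2, 179). refcount(pp2)=3>1 -> COPY to pp6. 7 ppages; refcounts: pp0:2 pp1:1 pp2:2 pp3:3 pp4:2 pp5:1 pp6:1
Op 9: write(P2, v2, 121). refcount(pp2)=2>1 -> COPY to pp7. 8 ppages; refcounts: pp0:2 pp1:1 pp2:1 pp3:3 pp4:2 pp5:1 pp6:1 pp7:1

Answer: 8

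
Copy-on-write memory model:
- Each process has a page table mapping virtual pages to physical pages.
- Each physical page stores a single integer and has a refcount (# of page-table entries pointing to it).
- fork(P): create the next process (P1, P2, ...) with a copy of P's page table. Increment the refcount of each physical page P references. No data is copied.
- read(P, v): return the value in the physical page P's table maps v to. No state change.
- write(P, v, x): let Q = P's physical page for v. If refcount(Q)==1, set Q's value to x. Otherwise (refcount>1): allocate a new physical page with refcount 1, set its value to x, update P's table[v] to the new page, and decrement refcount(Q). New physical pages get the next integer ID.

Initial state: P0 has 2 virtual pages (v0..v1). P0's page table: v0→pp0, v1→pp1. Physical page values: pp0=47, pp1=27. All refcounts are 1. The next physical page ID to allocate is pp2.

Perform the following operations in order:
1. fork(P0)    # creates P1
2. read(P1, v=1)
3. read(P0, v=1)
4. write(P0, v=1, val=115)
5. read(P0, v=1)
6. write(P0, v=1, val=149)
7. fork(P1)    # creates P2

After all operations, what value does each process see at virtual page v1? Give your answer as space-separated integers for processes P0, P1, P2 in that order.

Op 1: fork(P0) -> P1. 2 ppages; refcounts: pp0:2 pp1:2
Op 2: read(P1, v1) -> 27. No state change.
Op 3: read(P0, v1) -> 27. No state change.
Op 4: write(P0, v1, 115). refcount(pp1)=2>1 -> COPY to pp2. 3 ppages; refcounts: pp0:2 pp1:1 pp2:1
Op 5: read(P0, v1) -> 115. No state change.
Op 6: write(P0, v1, 149). refcount(pp2)=1 -> write in place. 3 ppages; refcounts: pp0:2 pp1:1 pp2:1
Op 7: fork(P1) -> P2. 3 ppages; refcounts: pp0:3 pp1:2 pp2:1
P0: v1 -> pp2 = 149
P1: v1 -> pp1 = 27
P2: v1 -> pp1 = 27

Answer: 149 27 27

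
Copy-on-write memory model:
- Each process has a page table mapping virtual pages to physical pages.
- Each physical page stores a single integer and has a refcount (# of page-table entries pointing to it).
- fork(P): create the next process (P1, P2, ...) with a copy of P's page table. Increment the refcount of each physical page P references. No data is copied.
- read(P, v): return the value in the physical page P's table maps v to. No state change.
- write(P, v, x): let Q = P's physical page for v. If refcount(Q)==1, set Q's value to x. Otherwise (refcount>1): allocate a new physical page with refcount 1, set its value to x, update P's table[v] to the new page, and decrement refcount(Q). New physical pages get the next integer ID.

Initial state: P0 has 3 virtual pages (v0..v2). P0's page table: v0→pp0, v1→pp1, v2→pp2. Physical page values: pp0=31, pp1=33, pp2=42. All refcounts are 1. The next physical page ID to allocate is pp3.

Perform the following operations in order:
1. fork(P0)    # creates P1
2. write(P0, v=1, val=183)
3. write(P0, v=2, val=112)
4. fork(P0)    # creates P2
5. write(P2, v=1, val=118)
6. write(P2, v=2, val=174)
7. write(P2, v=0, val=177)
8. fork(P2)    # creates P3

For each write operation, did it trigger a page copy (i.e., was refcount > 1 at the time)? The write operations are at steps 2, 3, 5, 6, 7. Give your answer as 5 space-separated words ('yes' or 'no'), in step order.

Op 1: fork(P0) -> P1. 3 ppages; refcounts: pp0:2 pp1:2 pp2:2
Op 2: write(P0, v1, 183). refcount(pp1)=2>1 -> COPY to pp3. 4 ppages; refcounts: pp0:2 pp1:1 pp2:2 pp3:1
Op 3: write(P0, v2, 112). refcount(pp2)=2>1 -> COPY to pp4. 5 ppages; refcounts: pp0:2 pp1:1 pp2:1 pp3:1 pp4:1
Op 4: fork(P0) -> P2. 5 ppages; refcounts: pp0:3 pp1:1 pp2:1 pp3:2 pp4:2
Op 5: write(P2, v1, 118). refcount(pp3)=2>1 -> COPY to pp5. 6 ppages; refcounts: pp0:3 pp1:1 pp2:1 pp3:1 pp4:2 pp5:1
Op 6: write(P2, v2, 174). refcount(pp4)=2>1 -> COPY to pp6. 7 ppages; refcounts: pp0:3 pp1:1 pp2:1 pp3:1 pp4:1 pp5:1 pp6:1
Op 7: write(P2, v0, 177). refcount(pp0)=3>1 -> COPY to pp7. 8 ppages; refcounts: pp0:2 pp1:1 pp2:1 pp3:1 pp4:1 pp5:1 pp6:1 pp7:1
Op 8: fork(P2) -> P3. 8 ppages; refcounts: pp0:2 pp1:1 pp2:1 pp3:1 pp4:1 pp5:2 pp6:2 pp7:2

yes yes yes yes yes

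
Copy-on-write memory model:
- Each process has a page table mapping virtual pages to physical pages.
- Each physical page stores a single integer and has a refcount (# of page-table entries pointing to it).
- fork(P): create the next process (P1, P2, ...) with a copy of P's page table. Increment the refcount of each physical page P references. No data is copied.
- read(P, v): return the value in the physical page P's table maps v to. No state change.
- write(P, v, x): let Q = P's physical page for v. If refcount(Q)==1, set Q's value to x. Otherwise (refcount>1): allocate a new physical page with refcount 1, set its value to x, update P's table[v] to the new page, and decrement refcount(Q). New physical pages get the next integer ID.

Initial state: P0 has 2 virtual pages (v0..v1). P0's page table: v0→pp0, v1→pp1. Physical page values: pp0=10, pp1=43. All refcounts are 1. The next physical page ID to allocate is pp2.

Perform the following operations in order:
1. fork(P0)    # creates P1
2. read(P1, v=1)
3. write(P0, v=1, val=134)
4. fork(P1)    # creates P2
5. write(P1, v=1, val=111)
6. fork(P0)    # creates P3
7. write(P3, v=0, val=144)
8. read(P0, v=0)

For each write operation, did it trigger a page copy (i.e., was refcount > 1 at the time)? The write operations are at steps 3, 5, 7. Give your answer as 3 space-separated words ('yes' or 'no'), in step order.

Op 1: fork(P0) -> P1. 2 ppages; refcounts: pp0:2 pp1:2
Op 2: read(P1, v1) -> 43. No state change.
Op 3: write(P0, v1, 134). refcount(pp1)=2>1 -> COPY to pp2. 3 ppages; refcounts: pp0:2 pp1:1 pp2:1
Op 4: fork(P1) -> P2. 3 ppages; refcounts: pp0:3 pp1:2 pp2:1
Op 5: write(P1, v1, 111). refcount(pp1)=2>1 -> COPY to pp3. 4 ppages; refcounts: pp0:3 pp1:1 pp2:1 pp3:1
Op 6: fork(P0) -> P3. 4 ppages; refcounts: pp0:4 pp1:1 pp2:2 pp3:1
Op 7: write(P3, v0, 144). refcount(pp0)=4>1 -> COPY to pp4. 5 ppages; refcounts: pp0:3 pp1:1 pp2:2 pp3:1 pp4:1
Op 8: read(P0, v0) -> 10. No state change.

yes yes yes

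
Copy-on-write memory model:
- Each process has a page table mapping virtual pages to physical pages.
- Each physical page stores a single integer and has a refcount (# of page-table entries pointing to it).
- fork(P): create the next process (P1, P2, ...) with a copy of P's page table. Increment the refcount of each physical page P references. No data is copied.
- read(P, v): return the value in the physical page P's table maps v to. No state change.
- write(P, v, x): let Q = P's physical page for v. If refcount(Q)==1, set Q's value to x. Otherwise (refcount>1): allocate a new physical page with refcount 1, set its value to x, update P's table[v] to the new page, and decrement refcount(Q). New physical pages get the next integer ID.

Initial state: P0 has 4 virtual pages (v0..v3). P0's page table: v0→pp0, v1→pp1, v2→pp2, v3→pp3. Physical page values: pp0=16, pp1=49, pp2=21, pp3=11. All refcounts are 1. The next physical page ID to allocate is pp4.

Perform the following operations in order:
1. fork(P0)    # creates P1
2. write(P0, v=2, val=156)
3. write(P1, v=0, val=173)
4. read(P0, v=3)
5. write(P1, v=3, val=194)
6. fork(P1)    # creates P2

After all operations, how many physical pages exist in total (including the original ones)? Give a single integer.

Op 1: fork(P0) -> P1. 4 ppages; refcounts: pp0:2 pp1:2 pp2:2 pp3:2
Op 2: write(P0, v2, 156). refcount(pp2)=2>1 -> COPY to pp4. 5 ppages; refcounts: pp0:2 pp1:2 pp2:1 pp3:2 pp4:1
Op 3: write(P1, v0, 173). refcount(pp0)=2>1 -> COPY to pp5. 6 ppages; refcounts: pp0:1 pp1:2 pp2:1 pp3:2 pp4:1 pp5:1
Op 4: read(P0, v3) -> 11. No state change.
Op 5: write(P1, v3, 194). refcount(pp3)=2>1 -> COPY to pp6. 7 ppages; refcounts: pp0:1 pp1:2 pp2:1 pp3:1 pp4:1 pp5:1 pp6:1
Op 6: fork(P1) -> P2. 7 ppages; refcounts: pp0:1 pp1:3 pp2:2 pp3:1 pp4:1 pp5:2 pp6:2

Answer: 7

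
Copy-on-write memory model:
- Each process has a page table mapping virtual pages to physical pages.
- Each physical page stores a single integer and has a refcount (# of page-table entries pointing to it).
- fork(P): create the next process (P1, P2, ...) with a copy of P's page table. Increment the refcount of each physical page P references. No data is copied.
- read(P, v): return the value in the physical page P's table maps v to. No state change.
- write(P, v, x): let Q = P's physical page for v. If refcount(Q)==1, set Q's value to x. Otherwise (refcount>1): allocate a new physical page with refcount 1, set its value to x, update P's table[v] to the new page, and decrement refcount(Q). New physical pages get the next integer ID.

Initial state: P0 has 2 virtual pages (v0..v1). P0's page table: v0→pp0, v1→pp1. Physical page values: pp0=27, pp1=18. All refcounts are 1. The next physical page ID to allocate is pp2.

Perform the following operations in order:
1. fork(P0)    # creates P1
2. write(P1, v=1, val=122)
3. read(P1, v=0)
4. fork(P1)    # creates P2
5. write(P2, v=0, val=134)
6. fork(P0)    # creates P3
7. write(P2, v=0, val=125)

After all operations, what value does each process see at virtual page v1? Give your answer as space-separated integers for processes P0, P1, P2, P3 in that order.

Op 1: fork(P0) -> P1. 2 ppages; refcounts: pp0:2 pp1:2
Op 2: write(P1, v1, 122). refcount(pp1)=2>1 -> COPY to pp2. 3 ppages; refcounts: pp0:2 pp1:1 pp2:1
Op 3: read(P1, v0) -> 27. No state change.
Op 4: fork(P1) -> P2. 3 ppages; refcounts: pp0:3 pp1:1 pp2:2
Op 5: write(P2, v0, 134). refcount(pp0)=3>1 -> COPY to pp3. 4 ppages; refcounts: pp0:2 pp1:1 pp2:2 pp3:1
Op 6: fork(P0) -> P3. 4 ppages; refcounts: pp0:3 pp1:2 pp2:2 pp3:1
Op 7: write(P2, v0, 125). refcount(pp3)=1 -> write in place. 4 ppages; refcounts: pp0:3 pp1:2 pp2:2 pp3:1
P0: v1 -> pp1 = 18
P1: v1 -> pp2 = 122
P2: v1 -> pp2 = 122
P3: v1 -> pp1 = 18

Answer: 18 122 122 18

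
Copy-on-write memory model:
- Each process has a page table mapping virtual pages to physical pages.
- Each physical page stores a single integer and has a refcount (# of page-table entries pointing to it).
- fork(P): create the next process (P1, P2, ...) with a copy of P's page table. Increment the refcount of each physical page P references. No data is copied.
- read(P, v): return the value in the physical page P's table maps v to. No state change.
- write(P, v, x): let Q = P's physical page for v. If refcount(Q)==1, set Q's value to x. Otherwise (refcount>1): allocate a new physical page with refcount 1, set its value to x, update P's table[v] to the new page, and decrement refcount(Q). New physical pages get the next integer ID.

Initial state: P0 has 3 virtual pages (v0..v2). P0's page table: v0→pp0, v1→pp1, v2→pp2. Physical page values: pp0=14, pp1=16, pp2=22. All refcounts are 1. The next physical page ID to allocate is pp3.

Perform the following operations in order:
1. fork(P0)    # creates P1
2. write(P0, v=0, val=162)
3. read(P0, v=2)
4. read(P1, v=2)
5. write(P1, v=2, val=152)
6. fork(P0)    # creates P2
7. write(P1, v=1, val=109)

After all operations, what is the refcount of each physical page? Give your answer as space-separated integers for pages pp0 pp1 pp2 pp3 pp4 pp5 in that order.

Op 1: fork(P0) -> P1. 3 ppages; refcounts: pp0:2 pp1:2 pp2:2
Op 2: write(P0, v0, 162). refcount(pp0)=2>1 -> COPY to pp3. 4 ppages; refcounts: pp0:1 pp1:2 pp2:2 pp3:1
Op 3: read(P0, v2) -> 22. No state change.
Op 4: read(P1, v2) -> 22. No state change.
Op 5: write(P1, v2, 152). refcount(pp2)=2>1 -> COPY to pp4. 5 ppages; refcounts: pp0:1 pp1:2 pp2:1 pp3:1 pp4:1
Op 6: fork(P0) -> P2. 5 ppages; refcounts: pp0:1 pp1:3 pp2:2 pp3:2 pp4:1
Op 7: write(P1, v1, 109). refcount(pp1)=3>1 -> COPY to pp5. 6 ppages; refcounts: pp0:1 pp1:2 pp2:2 pp3:2 pp4:1 pp5:1

Answer: 1 2 2 2 1 1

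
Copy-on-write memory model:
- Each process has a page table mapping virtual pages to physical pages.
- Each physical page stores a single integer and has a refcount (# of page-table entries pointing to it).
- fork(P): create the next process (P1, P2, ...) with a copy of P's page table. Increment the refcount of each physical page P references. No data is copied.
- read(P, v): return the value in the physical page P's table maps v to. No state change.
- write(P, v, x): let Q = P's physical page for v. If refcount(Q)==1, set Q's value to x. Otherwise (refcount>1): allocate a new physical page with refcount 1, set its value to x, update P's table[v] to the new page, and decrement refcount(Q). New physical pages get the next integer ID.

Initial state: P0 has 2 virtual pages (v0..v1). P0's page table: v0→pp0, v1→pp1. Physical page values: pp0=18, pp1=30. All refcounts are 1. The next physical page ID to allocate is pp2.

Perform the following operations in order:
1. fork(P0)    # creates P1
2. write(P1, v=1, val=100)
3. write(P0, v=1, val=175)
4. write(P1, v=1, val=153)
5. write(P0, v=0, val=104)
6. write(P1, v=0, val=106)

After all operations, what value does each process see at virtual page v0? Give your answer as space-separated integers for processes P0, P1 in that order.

Answer: 104 106

Derivation:
Op 1: fork(P0) -> P1. 2 ppages; refcounts: pp0:2 pp1:2
Op 2: write(P1, v1, 100). refcount(pp1)=2>1 -> COPY to pp2. 3 ppages; refcounts: pp0:2 pp1:1 pp2:1
Op 3: write(P0, v1, 175). refcount(pp1)=1 -> write in place. 3 ppages; refcounts: pp0:2 pp1:1 pp2:1
Op 4: write(P1, v1, 153). refcount(pp2)=1 -> write in place. 3 ppages; refcounts: pp0:2 pp1:1 pp2:1
Op 5: write(P0, v0, 104). refcount(pp0)=2>1 -> COPY to pp3. 4 ppages; refcounts: pp0:1 pp1:1 pp2:1 pp3:1
Op 6: write(P1, v0, 106). refcount(pp0)=1 -> write in place. 4 ppages; refcounts: pp0:1 pp1:1 pp2:1 pp3:1
P0: v0 -> pp3 = 104
P1: v0 -> pp0 = 106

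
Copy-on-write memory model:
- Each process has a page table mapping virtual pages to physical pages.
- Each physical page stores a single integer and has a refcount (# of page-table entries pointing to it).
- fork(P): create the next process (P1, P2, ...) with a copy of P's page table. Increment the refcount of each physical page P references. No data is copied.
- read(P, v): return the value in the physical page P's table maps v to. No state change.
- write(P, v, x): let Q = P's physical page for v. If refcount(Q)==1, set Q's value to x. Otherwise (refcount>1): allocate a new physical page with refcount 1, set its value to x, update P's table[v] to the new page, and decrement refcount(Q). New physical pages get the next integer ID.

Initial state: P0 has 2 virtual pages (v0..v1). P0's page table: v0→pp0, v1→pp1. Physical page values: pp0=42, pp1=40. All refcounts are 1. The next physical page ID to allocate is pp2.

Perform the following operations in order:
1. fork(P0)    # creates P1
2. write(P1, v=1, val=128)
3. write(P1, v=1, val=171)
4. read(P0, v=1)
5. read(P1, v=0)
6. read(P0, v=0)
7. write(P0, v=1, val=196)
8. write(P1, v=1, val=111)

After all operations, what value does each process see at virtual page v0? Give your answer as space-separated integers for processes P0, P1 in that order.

Answer: 42 42

Derivation:
Op 1: fork(P0) -> P1. 2 ppages; refcounts: pp0:2 pp1:2
Op 2: write(P1, v1, 128). refcount(pp1)=2>1 -> COPY to pp2. 3 ppages; refcounts: pp0:2 pp1:1 pp2:1
Op 3: write(P1, v1, 171). refcount(pp2)=1 -> write in place. 3 ppages; refcounts: pp0:2 pp1:1 pp2:1
Op 4: read(P0, v1) -> 40. No state change.
Op 5: read(P1, v0) -> 42. No state change.
Op 6: read(P0, v0) -> 42. No state change.
Op 7: write(P0, v1, 196). refcount(pp1)=1 -> write in place. 3 ppages; refcounts: pp0:2 pp1:1 pp2:1
Op 8: write(P1, v1, 111). refcount(pp2)=1 -> write in place. 3 ppages; refcounts: pp0:2 pp1:1 pp2:1
P0: v0 -> pp0 = 42
P1: v0 -> pp0 = 42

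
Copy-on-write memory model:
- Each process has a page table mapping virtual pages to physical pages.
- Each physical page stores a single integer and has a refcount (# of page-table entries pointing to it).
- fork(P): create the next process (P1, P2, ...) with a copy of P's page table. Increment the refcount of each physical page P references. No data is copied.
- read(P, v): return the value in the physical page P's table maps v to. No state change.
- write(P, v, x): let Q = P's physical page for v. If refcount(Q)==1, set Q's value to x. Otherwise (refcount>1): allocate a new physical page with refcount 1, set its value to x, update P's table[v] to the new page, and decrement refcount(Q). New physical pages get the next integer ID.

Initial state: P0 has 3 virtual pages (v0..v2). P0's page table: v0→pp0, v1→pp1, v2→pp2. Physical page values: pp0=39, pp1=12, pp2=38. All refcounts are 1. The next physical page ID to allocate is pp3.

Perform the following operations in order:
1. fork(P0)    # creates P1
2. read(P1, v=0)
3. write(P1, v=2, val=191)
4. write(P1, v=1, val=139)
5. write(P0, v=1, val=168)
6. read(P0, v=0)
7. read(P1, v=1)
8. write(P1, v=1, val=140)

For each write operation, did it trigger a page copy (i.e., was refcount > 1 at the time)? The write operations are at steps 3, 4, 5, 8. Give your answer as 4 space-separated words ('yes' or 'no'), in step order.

Op 1: fork(P0) -> P1. 3 ppages; refcounts: pp0:2 pp1:2 pp2:2
Op 2: read(P1, v0) -> 39. No state change.
Op 3: write(P1, v2, 191). refcount(pp2)=2>1 -> COPY to pp3. 4 ppages; refcounts: pp0:2 pp1:2 pp2:1 pp3:1
Op 4: write(P1, v1, 139). refcount(pp1)=2>1 -> COPY to pp4. 5 ppages; refcounts: pp0:2 pp1:1 pp2:1 pp3:1 pp4:1
Op 5: write(P0, v1, 168). refcount(pp1)=1 -> write in place. 5 ppages; refcounts: pp0:2 pp1:1 pp2:1 pp3:1 pp4:1
Op 6: read(P0, v0) -> 39. No state change.
Op 7: read(P1, v1) -> 139. No state change.
Op 8: write(P1, v1, 140). refcount(pp4)=1 -> write in place. 5 ppages; refcounts: pp0:2 pp1:1 pp2:1 pp3:1 pp4:1

yes yes no no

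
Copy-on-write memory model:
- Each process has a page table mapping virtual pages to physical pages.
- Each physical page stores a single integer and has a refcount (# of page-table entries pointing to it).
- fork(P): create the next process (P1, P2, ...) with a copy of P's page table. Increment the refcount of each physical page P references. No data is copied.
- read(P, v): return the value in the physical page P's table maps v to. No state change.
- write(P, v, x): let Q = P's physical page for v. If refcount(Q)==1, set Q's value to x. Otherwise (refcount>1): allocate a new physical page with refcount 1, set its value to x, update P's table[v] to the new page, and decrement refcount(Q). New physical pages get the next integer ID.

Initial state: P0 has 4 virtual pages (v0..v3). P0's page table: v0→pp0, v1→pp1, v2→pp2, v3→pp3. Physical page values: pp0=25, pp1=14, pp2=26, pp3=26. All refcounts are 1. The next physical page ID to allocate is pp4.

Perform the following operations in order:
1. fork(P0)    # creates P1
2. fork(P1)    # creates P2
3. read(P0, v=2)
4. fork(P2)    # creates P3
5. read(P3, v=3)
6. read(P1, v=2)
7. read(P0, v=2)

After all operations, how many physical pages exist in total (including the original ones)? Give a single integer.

Answer: 4

Derivation:
Op 1: fork(P0) -> P1. 4 ppages; refcounts: pp0:2 pp1:2 pp2:2 pp3:2
Op 2: fork(P1) -> P2. 4 ppages; refcounts: pp0:3 pp1:3 pp2:3 pp3:3
Op 3: read(P0, v2) -> 26. No state change.
Op 4: fork(P2) -> P3. 4 ppages; refcounts: pp0:4 pp1:4 pp2:4 pp3:4
Op 5: read(P3, v3) -> 26. No state change.
Op 6: read(P1, v2) -> 26. No state change.
Op 7: read(P0, v2) -> 26. No state change.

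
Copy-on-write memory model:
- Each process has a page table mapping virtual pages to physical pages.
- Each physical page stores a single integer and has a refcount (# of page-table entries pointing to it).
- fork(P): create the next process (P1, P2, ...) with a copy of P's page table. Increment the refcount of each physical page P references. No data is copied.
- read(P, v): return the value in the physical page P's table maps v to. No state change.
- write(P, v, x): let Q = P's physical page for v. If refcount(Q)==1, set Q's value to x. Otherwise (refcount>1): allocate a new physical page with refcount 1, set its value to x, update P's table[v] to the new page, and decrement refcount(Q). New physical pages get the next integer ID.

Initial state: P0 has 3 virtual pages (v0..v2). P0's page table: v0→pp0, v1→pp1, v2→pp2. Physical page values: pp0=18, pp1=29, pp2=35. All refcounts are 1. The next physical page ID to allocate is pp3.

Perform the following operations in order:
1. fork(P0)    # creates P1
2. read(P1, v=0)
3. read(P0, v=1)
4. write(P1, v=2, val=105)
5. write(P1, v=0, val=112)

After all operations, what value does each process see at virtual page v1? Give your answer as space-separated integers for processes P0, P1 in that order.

Answer: 29 29

Derivation:
Op 1: fork(P0) -> P1. 3 ppages; refcounts: pp0:2 pp1:2 pp2:2
Op 2: read(P1, v0) -> 18. No state change.
Op 3: read(P0, v1) -> 29. No state change.
Op 4: write(P1, v2, 105). refcount(pp2)=2>1 -> COPY to pp3. 4 ppages; refcounts: pp0:2 pp1:2 pp2:1 pp3:1
Op 5: write(P1, v0, 112). refcount(pp0)=2>1 -> COPY to pp4. 5 ppages; refcounts: pp0:1 pp1:2 pp2:1 pp3:1 pp4:1
P0: v1 -> pp1 = 29
P1: v1 -> pp1 = 29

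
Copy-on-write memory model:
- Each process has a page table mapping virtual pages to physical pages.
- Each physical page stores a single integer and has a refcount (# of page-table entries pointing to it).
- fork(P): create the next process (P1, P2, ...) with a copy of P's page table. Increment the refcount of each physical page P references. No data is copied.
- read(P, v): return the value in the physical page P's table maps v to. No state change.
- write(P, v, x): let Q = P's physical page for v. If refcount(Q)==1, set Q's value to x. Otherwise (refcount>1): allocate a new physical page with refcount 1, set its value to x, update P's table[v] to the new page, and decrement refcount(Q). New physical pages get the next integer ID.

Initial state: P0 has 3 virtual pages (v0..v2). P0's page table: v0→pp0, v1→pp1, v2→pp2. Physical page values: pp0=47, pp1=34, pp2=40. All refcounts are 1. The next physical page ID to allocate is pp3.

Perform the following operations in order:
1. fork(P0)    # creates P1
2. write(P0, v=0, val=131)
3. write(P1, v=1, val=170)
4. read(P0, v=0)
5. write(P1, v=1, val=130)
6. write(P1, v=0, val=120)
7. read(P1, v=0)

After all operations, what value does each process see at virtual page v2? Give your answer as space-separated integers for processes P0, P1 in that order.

Answer: 40 40

Derivation:
Op 1: fork(P0) -> P1. 3 ppages; refcounts: pp0:2 pp1:2 pp2:2
Op 2: write(P0, v0, 131). refcount(pp0)=2>1 -> COPY to pp3. 4 ppages; refcounts: pp0:1 pp1:2 pp2:2 pp3:1
Op 3: write(P1, v1, 170). refcount(pp1)=2>1 -> COPY to pp4. 5 ppages; refcounts: pp0:1 pp1:1 pp2:2 pp3:1 pp4:1
Op 4: read(P0, v0) -> 131. No state change.
Op 5: write(P1, v1, 130). refcount(pp4)=1 -> write in place. 5 ppages; refcounts: pp0:1 pp1:1 pp2:2 pp3:1 pp4:1
Op 6: write(P1, v0, 120). refcount(pp0)=1 -> write in place. 5 ppages; refcounts: pp0:1 pp1:1 pp2:2 pp3:1 pp4:1
Op 7: read(P1, v0) -> 120. No state change.
P0: v2 -> pp2 = 40
P1: v2 -> pp2 = 40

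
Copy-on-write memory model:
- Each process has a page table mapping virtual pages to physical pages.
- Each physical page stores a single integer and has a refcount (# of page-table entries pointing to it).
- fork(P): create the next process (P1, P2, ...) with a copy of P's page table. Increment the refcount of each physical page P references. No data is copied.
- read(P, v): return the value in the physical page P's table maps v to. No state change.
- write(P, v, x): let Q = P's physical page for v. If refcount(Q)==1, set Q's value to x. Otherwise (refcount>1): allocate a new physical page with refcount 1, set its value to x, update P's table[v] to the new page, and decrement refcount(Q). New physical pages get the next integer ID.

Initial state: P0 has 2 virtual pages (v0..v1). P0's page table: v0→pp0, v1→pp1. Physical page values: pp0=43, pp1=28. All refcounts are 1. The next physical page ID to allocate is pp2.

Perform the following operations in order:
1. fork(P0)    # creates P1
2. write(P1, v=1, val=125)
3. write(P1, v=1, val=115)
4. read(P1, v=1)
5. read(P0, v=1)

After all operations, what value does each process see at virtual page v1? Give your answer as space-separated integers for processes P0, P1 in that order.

Answer: 28 115

Derivation:
Op 1: fork(P0) -> P1. 2 ppages; refcounts: pp0:2 pp1:2
Op 2: write(P1, v1, 125). refcount(pp1)=2>1 -> COPY to pp2. 3 ppages; refcounts: pp0:2 pp1:1 pp2:1
Op 3: write(P1, v1, 115). refcount(pp2)=1 -> write in place. 3 ppages; refcounts: pp0:2 pp1:1 pp2:1
Op 4: read(P1, v1) -> 115. No state change.
Op 5: read(P0, v1) -> 28. No state change.
P0: v1 -> pp1 = 28
P1: v1 -> pp2 = 115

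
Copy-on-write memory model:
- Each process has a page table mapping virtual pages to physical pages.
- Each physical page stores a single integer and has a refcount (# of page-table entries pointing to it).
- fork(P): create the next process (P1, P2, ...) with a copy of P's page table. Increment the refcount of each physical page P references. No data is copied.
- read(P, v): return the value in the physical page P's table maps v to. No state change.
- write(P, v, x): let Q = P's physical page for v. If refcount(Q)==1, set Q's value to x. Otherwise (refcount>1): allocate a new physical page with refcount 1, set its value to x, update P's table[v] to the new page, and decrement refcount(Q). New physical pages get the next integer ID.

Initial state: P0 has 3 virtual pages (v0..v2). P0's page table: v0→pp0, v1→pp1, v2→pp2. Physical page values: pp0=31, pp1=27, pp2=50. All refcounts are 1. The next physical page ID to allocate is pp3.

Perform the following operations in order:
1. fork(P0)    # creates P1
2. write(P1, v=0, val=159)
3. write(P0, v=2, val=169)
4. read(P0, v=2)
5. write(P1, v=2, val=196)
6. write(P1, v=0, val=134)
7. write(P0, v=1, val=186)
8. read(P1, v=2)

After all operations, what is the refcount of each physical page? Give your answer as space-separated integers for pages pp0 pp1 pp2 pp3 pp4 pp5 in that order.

Answer: 1 1 1 1 1 1

Derivation:
Op 1: fork(P0) -> P1. 3 ppages; refcounts: pp0:2 pp1:2 pp2:2
Op 2: write(P1, v0, 159). refcount(pp0)=2>1 -> COPY to pp3. 4 ppages; refcounts: pp0:1 pp1:2 pp2:2 pp3:1
Op 3: write(P0, v2, 169). refcount(pp2)=2>1 -> COPY to pp4. 5 ppages; refcounts: pp0:1 pp1:2 pp2:1 pp3:1 pp4:1
Op 4: read(P0, v2) -> 169. No state change.
Op 5: write(P1, v2, 196). refcount(pp2)=1 -> write in place. 5 ppages; refcounts: pp0:1 pp1:2 pp2:1 pp3:1 pp4:1
Op 6: write(P1, v0, 134). refcount(pp3)=1 -> write in place. 5 ppages; refcounts: pp0:1 pp1:2 pp2:1 pp3:1 pp4:1
Op 7: write(P0, v1, 186). refcount(pp1)=2>1 -> COPY to pp5. 6 ppages; refcounts: pp0:1 pp1:1 pp2:1 pp3:1 pp4:1 pp5:1
Op 8: read(P1, v2) -> 196. No state change.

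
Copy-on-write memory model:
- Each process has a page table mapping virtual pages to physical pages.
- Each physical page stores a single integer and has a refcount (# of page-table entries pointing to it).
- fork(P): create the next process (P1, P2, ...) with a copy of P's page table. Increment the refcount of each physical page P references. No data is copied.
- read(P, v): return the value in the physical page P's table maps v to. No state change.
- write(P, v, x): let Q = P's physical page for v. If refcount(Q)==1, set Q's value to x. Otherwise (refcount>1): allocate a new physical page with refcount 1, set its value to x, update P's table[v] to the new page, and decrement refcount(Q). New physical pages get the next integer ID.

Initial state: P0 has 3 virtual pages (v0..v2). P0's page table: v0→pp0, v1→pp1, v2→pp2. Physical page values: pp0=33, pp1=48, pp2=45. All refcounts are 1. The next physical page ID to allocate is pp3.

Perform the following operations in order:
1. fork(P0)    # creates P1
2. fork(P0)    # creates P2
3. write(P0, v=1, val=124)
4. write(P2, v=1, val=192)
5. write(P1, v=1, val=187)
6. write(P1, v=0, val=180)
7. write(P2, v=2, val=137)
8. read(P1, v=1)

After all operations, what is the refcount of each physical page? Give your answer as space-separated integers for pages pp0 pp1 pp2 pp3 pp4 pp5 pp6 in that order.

Op 1: fork(P0) -> P1. 3 ppages; refcounts: pp0:2 pp1:2 pp2:2
Op 2: fork(P0) -> P2. 3 ppages; refcounts: pp0:3 pp1:3 pp2:3
Op 3: write(P0, v1, 124). refcount(pp1)=3>1 -> COPY to pp3. 4 ppages; refcounts: pp0:3 pp1:2 pp2:3 pp3:1
Op 4: write(P2, v1, 192). refcount(pp1)=2>1 -> COPY to pp4. 5 ppages; refcounts: pp0:3 pp1:1 pp2:3 pp3:1 pp4:1
Op 5: write(P1, v1, 187). refcount(pp1)=1 -> write in place. 5 ppages; refcounts: pp0:3 pp1:1 pp2:3 pp3:1 pp4:1
Op 6: write(P1, v0, 180). refcount(pp0)=3>1 -> COPY to pp5. 6 ppages; refcounts: pp0:2 pp1:1 pp2:3 pp3:1 pp4:1 pp5:1
Op 7: write(P2, v2, 137). refcount(pp2)=3>1 -> COPY to pp6. 7 ppages; refcounts: pp0:2 pp1:1 pp2:2 pp3:1 pp4:1 pp5:1 pp6:1
Op 8: read(P1, v1) -> 187. No state change.

Answer: 2 1 2 1 1 1 1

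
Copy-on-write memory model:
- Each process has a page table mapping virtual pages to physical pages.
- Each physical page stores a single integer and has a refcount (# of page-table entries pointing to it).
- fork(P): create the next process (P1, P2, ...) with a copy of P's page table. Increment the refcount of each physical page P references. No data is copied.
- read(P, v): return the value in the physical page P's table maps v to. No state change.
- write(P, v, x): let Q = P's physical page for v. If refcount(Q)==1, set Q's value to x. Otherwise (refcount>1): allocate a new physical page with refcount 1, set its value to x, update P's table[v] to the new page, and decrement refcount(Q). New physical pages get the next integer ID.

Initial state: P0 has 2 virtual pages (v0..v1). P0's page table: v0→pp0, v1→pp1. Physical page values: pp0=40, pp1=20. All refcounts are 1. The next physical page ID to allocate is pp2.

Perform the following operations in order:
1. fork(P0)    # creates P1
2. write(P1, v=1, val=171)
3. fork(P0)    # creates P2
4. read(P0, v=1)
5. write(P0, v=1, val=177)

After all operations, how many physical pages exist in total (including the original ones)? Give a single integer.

Answer: 4

Derivation:
Op 1: fork(P0) -> P1. 2 ppages; refcounts: pp0:2 pp1:2
Op 2: write(P1, v1, 171). refcount(pp1)=2>1 -> COPY to pp2. 3 ppages; refcounts: pp0:2 pp1:1 pp2:1
Op 3: fork(P0) -> P2. 3 ppages; refcounts: pp0:3 pp1:2 pp2:1
Op 4: read(P0, v1) -> 20. No state change.
Op 5: write(P0, v1, 177). refcount(pp1)=2>1 -> COPY to pp3. 4 ppages; refcounts: pp0:3 pp1:1 pp2:1 pp3:1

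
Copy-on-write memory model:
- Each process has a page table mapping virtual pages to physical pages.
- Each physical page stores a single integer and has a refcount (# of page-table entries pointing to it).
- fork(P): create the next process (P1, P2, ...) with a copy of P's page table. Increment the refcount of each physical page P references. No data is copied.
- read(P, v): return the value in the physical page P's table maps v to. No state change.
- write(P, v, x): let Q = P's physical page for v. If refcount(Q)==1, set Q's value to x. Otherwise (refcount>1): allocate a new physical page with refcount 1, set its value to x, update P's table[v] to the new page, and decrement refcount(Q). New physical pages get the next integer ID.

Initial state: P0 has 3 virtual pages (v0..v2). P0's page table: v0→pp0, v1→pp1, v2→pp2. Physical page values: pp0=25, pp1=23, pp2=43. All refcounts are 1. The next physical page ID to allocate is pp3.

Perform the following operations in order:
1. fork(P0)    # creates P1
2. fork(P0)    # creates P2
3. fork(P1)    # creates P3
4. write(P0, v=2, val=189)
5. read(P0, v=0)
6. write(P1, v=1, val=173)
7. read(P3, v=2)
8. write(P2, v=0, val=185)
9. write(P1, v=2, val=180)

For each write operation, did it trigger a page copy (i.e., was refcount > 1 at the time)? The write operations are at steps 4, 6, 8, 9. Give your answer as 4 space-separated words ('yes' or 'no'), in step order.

Op 1: fork(P0) -> P1. 3 ppages; refcounts: pp0:2 pp1:2 pp2:2
Op 2: fork(P0) -> P2. 3 ppages; refcounts: pp0:3 pp1:3 pp2:3
Op 3: fork(P1) -> P3. 3 ppages; refcounts: pp0:4 pp1:4 pp2:4
Op 4: write(P0, v2, 189). refcount(pp2)=4>1 -> COPY to pp3. 4 ppages; refcounts: pp0:4 pp1:4 pp2:3 pp3:1
Op 5: read(P0, v0) -> 25. No state change.
Op 6: write(P1, v1, 173). refcount(pp1)=4>1 -> COPY to pp4. 5 ppages; refcounts: pp0:4 pp1:3 pp2:3 pp3:1 pp4:1
Op 7: read(P3, v2) -> 43. No state change.
Op 8: write(P2, v0, 185). refcount(pp0)=4>1 -> COPY to pp5. 6 ppages; refcounts: pp0:3 pp1:3 pp2:3 pp3:1 pp4:1 pp5:1
Op 9: write(P1, v2, 180). refcount(pp2)=3>1 -> COPY to pp6. 7 ppages; refcounts: pp0:3 pp1:3 pp2:2 pp3:1 pp4:1 pp5:1 pp6:1

yes yes yes yes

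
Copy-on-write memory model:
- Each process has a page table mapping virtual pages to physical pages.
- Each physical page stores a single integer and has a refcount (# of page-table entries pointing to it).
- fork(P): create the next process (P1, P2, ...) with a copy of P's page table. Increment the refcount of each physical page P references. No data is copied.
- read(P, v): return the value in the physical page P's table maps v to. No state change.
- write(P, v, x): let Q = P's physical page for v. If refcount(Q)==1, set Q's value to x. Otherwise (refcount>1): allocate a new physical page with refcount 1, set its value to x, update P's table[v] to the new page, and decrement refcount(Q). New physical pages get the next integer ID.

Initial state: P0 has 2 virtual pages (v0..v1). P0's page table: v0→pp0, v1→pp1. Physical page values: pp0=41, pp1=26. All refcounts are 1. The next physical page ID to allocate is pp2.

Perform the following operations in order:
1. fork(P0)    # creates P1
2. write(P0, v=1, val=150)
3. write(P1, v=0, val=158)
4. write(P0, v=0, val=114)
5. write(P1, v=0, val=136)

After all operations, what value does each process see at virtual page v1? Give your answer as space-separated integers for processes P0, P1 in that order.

Answer: 150 26

Derivation:
Op 1: fork(P0) -> P1. 2 ppages; refcounts: pp0:2 pp1:2
Op 2: write(P0, v1, 150). refcount(pp1)=2>1 -> COPY to pp2. 3 ppages; refcounts: pp0:2 pp1:1 pp2:1
Op 3: write(P1, v0, 158). refcount(pp0)=2>1 -> COPY to pp3. 4 ppages; refcounts: pp0:1 pp1:1 pp2:1 pp3:1
Op 4: write(P0, v0, 114). refcount(pp0)=1 -> write in place. 4 ppages; refcounts: pp0:1 pp1:1 pp2:1 pp3:1
Op 5: write(P1, v0, 136). refcount(pp3)=1 -> write in place. 4 ppages; refcounts: pp0:1 pp1:1 pp2:1 pp3:1
P0: v1 -> pp2 = 150
P1: v1 -> pp1 = 26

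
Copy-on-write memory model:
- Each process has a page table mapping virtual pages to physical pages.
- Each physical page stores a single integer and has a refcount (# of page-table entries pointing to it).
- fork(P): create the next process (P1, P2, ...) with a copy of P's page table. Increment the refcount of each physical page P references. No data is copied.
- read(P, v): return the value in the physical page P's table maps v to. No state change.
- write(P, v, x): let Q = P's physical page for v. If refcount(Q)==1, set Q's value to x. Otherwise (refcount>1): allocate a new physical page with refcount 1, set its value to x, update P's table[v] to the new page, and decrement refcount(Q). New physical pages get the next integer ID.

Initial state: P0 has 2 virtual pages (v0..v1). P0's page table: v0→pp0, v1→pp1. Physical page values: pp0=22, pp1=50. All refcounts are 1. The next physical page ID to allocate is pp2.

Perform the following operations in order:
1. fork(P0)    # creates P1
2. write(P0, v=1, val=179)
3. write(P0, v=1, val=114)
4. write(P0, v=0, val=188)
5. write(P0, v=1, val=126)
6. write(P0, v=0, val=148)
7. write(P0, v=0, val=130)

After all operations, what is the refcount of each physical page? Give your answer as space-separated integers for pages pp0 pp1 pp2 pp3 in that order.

Op 1: fork(P0) -> P1. 2 ppages; refcounts: pp0:2 pp1:2
Op 2: write(P0, v1, 179). refcount(pp1)=2>1 -> COPY to pp2. 3 ppages; refcounts: pp0:2 pp1:1 pp2:1
Op 3: write(P0, v1, 114). refcount(pp2)=1 -> write in place. 3 ppages; refcounts: pp0:2 pp1:1 pp2:1
Op 4: write(P0, v0, 188). refcount(pp0)=2>1 -> COPY to pp3. 4 ppages; refcounts: pp0:1 pp1:1 pp2:1 pp3:1
Op 5: write(P0, v1, 126). refcount(pp2)=1 -> write in place. 4 ppages; refcounts: pp0:1 pp1:1 pp2:1 pp3:1
Op 6: write(P0, v0, 148). refcount(pp3)=1 -> write in place. 4 ppages; refcounts: pp0:1 pp1:1 pp2:1 pp3:1
Op 7: write(P0, v0, 130). refcount(pp3)=1 -> write in place. 4 ppages; refcounts: pp0:1 pp1:1 pp2:1 pp3:1

Answer: 1 1 1 1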